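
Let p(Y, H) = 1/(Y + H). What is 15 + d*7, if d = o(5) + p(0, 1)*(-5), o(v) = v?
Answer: 15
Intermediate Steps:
p(Y, H) = 1/(H + Y)
d = 0 (d = 5 - 5/(1 + 0) = 5 - 5/1 = 5 + 1*(-5) = 5 - 5 = 0)
15 + d*7 = 15 + 0*7 = 15 + 0 = 15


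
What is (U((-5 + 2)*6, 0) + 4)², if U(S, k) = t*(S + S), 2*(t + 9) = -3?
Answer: 145924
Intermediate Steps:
t = -21/2 (t = -9 + (½)*(-3) = -9 - 3/2 = -21/2 ≈ -10.500)
U(S, k) = -21*S (U(S, k) = -21*(S + S)/2 = -21*S)
(U((-5 + 2)*6, 0) + 4)² = (-21*(-5 + 2)*6 + 4)² = (-(-63)*6 + 4)² = (-21*(-18) + 4)² = (378 + 4)² = 382² = 145924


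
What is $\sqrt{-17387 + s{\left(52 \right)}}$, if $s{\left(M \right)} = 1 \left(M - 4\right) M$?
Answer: $i \sqrt{14891} \approx 122.03 i$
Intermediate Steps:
$s{\left(M \right)} = M \left(-4 + M\right)$ ($s{\left(M \right)} = 1 \left(-4 + M\right) M = \left(-4 + M\right) M = M \left(-4 + M\right)$)
$\sqrt{-17387 + s{\left(52 \right)}} = \sqrt{-17387 + 52 \left(-4 + 52\right)} = \sqrt{-17387 + 52 \cdot 48} = \sqrt{-17387 + 2496} = \sqrt{-14891} = i \sqrt{14891}$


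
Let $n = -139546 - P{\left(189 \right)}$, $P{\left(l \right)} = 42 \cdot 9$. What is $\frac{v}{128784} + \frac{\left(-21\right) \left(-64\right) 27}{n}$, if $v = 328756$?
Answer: $\frac{2582971297}{1126248276} \approx 2.2934$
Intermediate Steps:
$P{\left(l \right)} = 378$
$n = -139924$ ($n = -139546 - 378 = -139924$)
$\frac{v}{128784} + \frac{\left(-21\right) \left(-64\right) 27}{n} = \frac{328756}{128784} + \frac{\left(-21\right) \left(-64\right) 27}{-139924} = 328756 \cdot \frac{1}{128784} + 1344 \cdot 27 \left(- \frac{1}{139924}\right) = \frac{82189}{32196} + 36288 \left(- \frac{1}{139924}\right) = \frac{82189}{32196} - \frac{9072}{34981} = \frac{2582971297}{1126248276}$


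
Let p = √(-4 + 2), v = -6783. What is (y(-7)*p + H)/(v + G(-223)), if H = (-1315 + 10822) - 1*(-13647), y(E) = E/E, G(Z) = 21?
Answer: -3859/1127 - I*√2/6762 ≈ -3.4241 - 0.00020914*I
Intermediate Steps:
p = I*√2 (p = √(-2) = I*√2 ≈ 1.4142*I)
y(E) = 1
H = 23154 (H = 9507 + 13647 = 23154)
(y(-7)*p + H)/(v + G(-223)) = (1*(I*√2) + 23154)/(-6783 + 21) = (I*√2 + 23154)/(-6762) = (23154 + I*√2)*(-1/6762) = -3859/1127 - I*√2/6762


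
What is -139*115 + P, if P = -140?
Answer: -16125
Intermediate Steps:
-139*115 + P = -139*115 - 140 = -15985 - 140 = -16125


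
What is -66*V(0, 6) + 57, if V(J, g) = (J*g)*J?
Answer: 57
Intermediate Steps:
V(J, g) = g*J²
-66*V(0, 6) + 57 = -396*0² + 57 = -396*0 + 57 = -66*0 + 57 = 0 + 57 = 57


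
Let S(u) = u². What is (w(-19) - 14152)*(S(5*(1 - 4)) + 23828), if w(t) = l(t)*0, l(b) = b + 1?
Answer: -340398056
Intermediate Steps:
l(b) = 1 + b
w(t) = 0 (w(t) = (1 + t)*0 = 0)
(w(-19) - 14152)*(S(5*(1 - 4)) + 23828) = (0 - 14152)*((5*(1 - 4))² + 23828) = -14152*((5*(-3))² + 23828) = -14152*((-15)² + 23828) = -14152*(225 + 23828) = -14152*24053 = -340398056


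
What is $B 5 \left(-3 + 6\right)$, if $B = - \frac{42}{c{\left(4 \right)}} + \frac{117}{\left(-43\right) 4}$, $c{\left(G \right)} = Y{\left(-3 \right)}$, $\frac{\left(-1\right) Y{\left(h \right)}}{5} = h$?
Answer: $- \frac{8979}{172} \approx -52.203$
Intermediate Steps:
$Y{\left(h \right)} = - 5 h$
$c{\left(G \right)} = 15$ ($c{\left(G \right)} = \left(-5\right) \left(-3\right) = 15$)
$B = - \frac{2993}{860}$ ($B = - \frac{42}{15} + \frac{117}{\left(-43\right) 4} = \left(-42\right) \frac{1}{15} + \frac{117}{-172} = - \frac{14}{5} + 117 \left(- \frac{1}{172}\right) = - \frac{14}{5} - \frac{117}{172} = - \frac{2993}{860} \approx -3.4802$)
$B 5 \left(-3 + 6\right) = - \frac{2993 \cdot 5 \left(-3 + 6\right)}{860} = - \frac{2993 \cdot 5 \cdot 3}{860} = \left(- \frac{2993}{860}\right) 15 = - \frac{8979}{172}$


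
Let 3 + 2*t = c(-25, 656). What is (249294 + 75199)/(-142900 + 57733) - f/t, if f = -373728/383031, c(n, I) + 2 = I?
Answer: -2994433451003/786543050601 ≈ -3.8071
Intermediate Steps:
c(n, I) = -2 + I
t = 651/2 (t = -3/2 + (-2 + 656)/2 = -3/2 + (½)*654 = -3/2 + 327 = 651/2 ≈ 325.50)
f = -124576/127677 (f = -373728*1/383031 = -124576/127677 ≈ -0.97571)
(249294 + 75199)/(-142900 + 57733) - f/t = (249294 + 75199)/(-142900 + 57733) - (-124576)/(127677*651/2) = 324493/(-85167) - (-124576)*2/(127677*651) = 324493*(-1/85167) - 1*(-249152/83117727) = -324493/85167 + 249152/83117727 = -2994433451003/786543050601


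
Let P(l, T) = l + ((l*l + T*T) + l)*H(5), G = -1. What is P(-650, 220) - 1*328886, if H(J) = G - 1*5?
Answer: -3151036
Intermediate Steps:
H(J) = -6 (H(J) = -1 - 1*5 = -1 - 5 = -6)
P(l, T) = -6*T**2 - 6*l**2 - 5*l (P(l, T) = l + ((l*l + T*T) + l)*(-6) = l + ((l**2 + T**2) + l)*(-6) = l + ((T**2 + l**2) + l)*(-6) = l + (l + T**2 + l**2)*(-6) = l + (-6*l - 6*T**2 - 6*l**2) = -6*T**2 - 6*l**2 - 5*l)
P(-650, 220) - 1*328886 = (-6*220**2 - 6*(-650)**2 - 5*(-650)) - 1*328886 = (-6*48400 - 6*422500 + 3250) - 328886 = (-290400 - 2535000 + 3250) - 328886 = -2822150 - 328886 = -3151036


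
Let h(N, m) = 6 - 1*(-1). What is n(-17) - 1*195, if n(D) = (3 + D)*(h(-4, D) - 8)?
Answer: -181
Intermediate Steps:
h(N, m) = 7 (h(N, m) = 6 + 1 = 7)
n(D) = -3 - D (n(D) = (3 + D)*(7 - 8) = (3 + D)*(-1) = -3 - D)
n(-17) - 1*195 = (-3 - 1*(-17)) - 1*195 = (-3 + 17) - 195 = 14 - 195 = -181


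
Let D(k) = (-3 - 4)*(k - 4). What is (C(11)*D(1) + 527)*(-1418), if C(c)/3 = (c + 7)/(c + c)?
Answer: -9024152/11 ≈ -8.2038e+5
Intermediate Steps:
D(k) = 28 - 7*k (D(k) = -7*(-4 + k) = 28 - 7*k)
C(c) = 3*(7 + c)/(2*c) (C(c) = 3*((c + 7)/(c + c)) = 3*((7 + c)/((2*c))) = 3*((7 + c)*(1/(2*c))) = 3*((7 + c)/(2*c)) = 3*(7 + c)/(2*c))
(C(11)*D(1) + 527)*(-1418) = (((3/2)*(7 + 11)/11)*(28 - 7*1) + 527)*(-1418) = (((3/2)*(1/11)*18)*(28 - 7) + 527)*(-1418) = ((27/11)*21 + 527)*(-1418) = (567/11 + 527)*(-1418) = (6364/11)*(-1418) = -9024152/11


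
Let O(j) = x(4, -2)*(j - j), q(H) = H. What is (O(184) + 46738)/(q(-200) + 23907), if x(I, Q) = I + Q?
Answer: 46738/23707 ≈ 1.9715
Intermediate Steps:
O(j) = 0 (O(j) = (4 - 2)*(j - j) = 2*0 = 0)
(O(184) + 46738)/(q(-200) + 23907) = (0 + 46738)/(-200 + 23907) = 46738/23707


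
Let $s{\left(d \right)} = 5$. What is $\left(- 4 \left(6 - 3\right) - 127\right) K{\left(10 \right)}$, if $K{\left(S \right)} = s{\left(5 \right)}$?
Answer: $-695$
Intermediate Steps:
$K{\left(S \right)} = 5$
$\left(- 4 \left(6 - 3\right) - 127\right) K{\left(10 \right)} = \left(- 4 \left(6 - 3\right) - 127\right) 5 = \left(\left(-4\right) 3 - 127\right) 5 = \left(-12 - 127\right) 5 = \left(-139\right) 5 = -695$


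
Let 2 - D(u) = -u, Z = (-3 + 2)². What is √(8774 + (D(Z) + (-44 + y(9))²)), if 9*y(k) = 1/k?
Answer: √70280866/81 ≈ 103.50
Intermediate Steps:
Z = 1 (Z = (-1)² = 1)
y(k) = 1/(9*k)
D(u) = 2 + u (D(u) = 2 - (-1)*u = 2 + u)
√(8774 + (D(Z) + (-44 + y(9))²)) = √(8774 + ((2 + 1) + (-44 + (⅑)/9)²)) = √(8774 + (3 + (-44 + (⅑)*(⅑))²)) = √(8774 + (3 + (-44 + 1/81)²)) = √(8774 + (3 + (-3563/81)²)) = √(8774 + (3 + 12694969/6561)) = √(8774 + 12714652/6561) = √(70280866/6561) = √70280866/81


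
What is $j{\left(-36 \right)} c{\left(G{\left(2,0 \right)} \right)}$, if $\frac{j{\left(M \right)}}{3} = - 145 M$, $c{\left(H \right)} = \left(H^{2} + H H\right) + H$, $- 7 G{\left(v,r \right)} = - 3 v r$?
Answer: $0$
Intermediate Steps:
$G{\left(v,r \right)} = \frac{3 r v}{7}$ ($G{\left(v,r \right)} = - \frac{- 3 v r}{7} = - \frac{\left(-3\right) r v}{7} = \frac{3 r v}{7}$)
$c{\left(H \right)} = H + 2 H^{2}$ ($c{\left(H \right)} = \left(H^{2} + H^{2}\right) + H = 2 H^{2} + H = H + 2 H^{2}$)
$j{\left(M \right)} = - 435 M$ ($j{\left(M \right)} = 3 \left(- 145 M\right) = - 435 M$)
$j{\left(-36 \right)} c{\left(G{\left(2,0 \right)} \right)} = \left(-435\right) \left(-36\right) \frac{3}{7} \cdot 0 \cdot 2 \left(1 + 2 \cdot \frac{3}{7} \cdot 0 \cdot 2\right) = 15660 \cdot 0 \left(1 + 2 \cdot 0\right) = 15660 \cdot 0 \left(1 + 0\right) = 15660 \cdot 0 \cdot 1 = 15660 \cdot 0 = 0$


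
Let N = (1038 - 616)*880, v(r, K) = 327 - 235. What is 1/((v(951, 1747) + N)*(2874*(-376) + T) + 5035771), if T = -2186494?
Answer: -1/1213572479565 ≈ -8.2401e-13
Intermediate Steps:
v(r, K) = 92
N = 371360 (N = 422*880 = 371360)
1/((v(951, 1747) + N)*(2874*(-376) + T) + 5035771) = 1/((92 + 371360)*(2874*(-376) - 2186494) + 5035771) = 1/(371452*(-1080624 - 2186494) + 5035771) = 1/(371452*(-3267118) + 5035771) = 1/(-1213577515336 + 5035771) = 1/(-1213572479565) = -1/1213572479565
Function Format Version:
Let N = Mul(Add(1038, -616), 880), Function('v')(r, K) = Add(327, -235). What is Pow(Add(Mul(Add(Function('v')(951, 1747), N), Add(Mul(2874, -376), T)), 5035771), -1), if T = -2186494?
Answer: Rational(-1, 1213572479565) ≈ -8.2401e-13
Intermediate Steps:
Function('v')(r, K) = 92
N = 371360 (N = Mul(422, 880) = 371360)
Pow(Add(Mul(Add(Function('v')(951, 1747), N), Add(Mul(2874, -376), T)), 5035771), -1) = Pow(Add(Mul(Add(92, 371360), Add(Mul(2874, -376), -2186494)), 5035771), -1) = Pow(Add(Mul(371452, Add(-1080624, -2186494)), 5035771), -1) = Pow(Add(Mul(371452, -3267118), 5035771), -1) = Pow(Add(-1213577515336, 5035771), -1) = Pow(-1213572479565, -1) = Rational(-1, 1213572479565)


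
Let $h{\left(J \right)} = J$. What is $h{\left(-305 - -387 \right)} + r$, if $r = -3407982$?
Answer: $-3407900$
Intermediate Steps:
$h{\left(-305 - -387 \right)} + r = \left(-305 - -387\right) - 3407982 = \left(-305 + 387\right) - 3407982 = 82 - 3407982 = -3407900$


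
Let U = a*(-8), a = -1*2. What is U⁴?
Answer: 65536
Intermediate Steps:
a = -2
U = 16 (U = -2*(-8) = 16)
U⁴ = 16⁴ = 65536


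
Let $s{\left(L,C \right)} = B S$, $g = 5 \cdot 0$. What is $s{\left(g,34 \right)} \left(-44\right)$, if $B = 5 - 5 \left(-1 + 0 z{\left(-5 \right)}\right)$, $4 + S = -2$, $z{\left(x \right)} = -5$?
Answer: $2640$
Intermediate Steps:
$g = 0$
$S = -6$ ($S = -4 - 2 = -6$)
$B = 10$ ($B = 5 - 5 \left(-1 + 0 \left(-5\right)\right) = 5 - 5 \left(-1 + 0\right) = 5 - -5 = 5 + 5 = 10$)
$s{\left(L,C \right)} = -60$ ($s{\left(L,C \right)} = 10 \left(-6\right) = -60$)
$s{\left(g,34 \right)} \left(-44\right) = \left(-60\right) \left(-44\right) = 2640$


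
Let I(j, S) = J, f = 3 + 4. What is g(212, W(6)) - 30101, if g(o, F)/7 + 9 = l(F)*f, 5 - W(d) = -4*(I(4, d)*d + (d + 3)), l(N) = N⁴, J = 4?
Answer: 17261462525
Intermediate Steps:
f = 7
I(j, S) = 4
W(d) = 17 + 20*d (W(d) = 5 - (-4)*(4*d + (d + 3)) = 5 - (-4)*(4*d + (3 + d)) = 5 - (-4)*(3 + 5*d) = 5 - (-12 - 20*d) = 5 + (12 + 20*d) = 17 + 20*d)
g(o, F) = -63 + 49*F⁴ (g(o, F) = -63 + 7*(F⁴*7) = -63 + 7*(7*F⁴) = -63 + 49*F⁴)
g(212, W(6)) - 30101 = (-63 + 49*(17 + 20*6)⁴) - 30101 = (-63 + 49*(17 + 120)⁴) - 30101 = (-63 + 49*137⁴) - 30101 = (-63 + 49*352275361) - 30101 = (-63 + 17261492689) - 30101 = 17261492626 - 30101 = 17261462525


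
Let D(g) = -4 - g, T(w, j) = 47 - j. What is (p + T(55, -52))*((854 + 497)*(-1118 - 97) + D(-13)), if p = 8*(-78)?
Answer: 861764400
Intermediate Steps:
p = -624
(p + T(55, -52))*((854 + 497)*(-1118 - 97) + D(-13)) = (-624 + (47 - 1*(-52)))*((854 + 497)*(-1118 - 97) + (-4 - 1*(-13))) = (-624 + (47 + 52))*(1351*(-1215) + (-4 + 13)) = (-624 + 99)*(-1641465 + 9) = -525*(-1641456) = 861764400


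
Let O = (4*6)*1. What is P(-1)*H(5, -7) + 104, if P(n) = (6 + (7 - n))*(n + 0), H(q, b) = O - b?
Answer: -330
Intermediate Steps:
O = 24 (O = 24*1 = 24)
H(q, b) = 24 - b
P(n) = n*(13 - n) (P(n) = (13 - n)*n = n*(13 - n))
P(-1)*H(5, -7) + 104 = (-(13 - 1*(-1)))*(24 - 1*(-7)) + 104 = (-(13 + 1))*(24 + 7) + 104 = -1*14*31 + 104 = -14*31 + 104 = -434 + 104 = -330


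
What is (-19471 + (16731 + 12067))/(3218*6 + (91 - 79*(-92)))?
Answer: 3109/8889 ≈ 0.34976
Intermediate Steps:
(-19471 + (16731 + 12067))/(3218*6 + (91 - 79*(-92))) = (-19471 + 28798)/(19308 + (91 + 7268)) = 9327/(19308 + 7359) = 9327/26667 = 9327*(1/26667) = 3109/8889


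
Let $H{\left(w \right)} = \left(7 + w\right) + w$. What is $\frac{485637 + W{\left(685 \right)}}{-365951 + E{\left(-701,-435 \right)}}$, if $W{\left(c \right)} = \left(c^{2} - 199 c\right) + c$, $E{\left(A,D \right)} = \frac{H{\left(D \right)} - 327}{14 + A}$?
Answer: $- \frac{562812384}{251407147} \approx -2.2386$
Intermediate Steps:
$H{\left(w \right)} = 7 + 2 w$
$E{\left(A,D \right)} = \frac{-320 + 2 D}{14 + A}$ ($E{\left(A,D \right)} = \frac{\left(7 + 2 D\right) - 327}{14 + A} = \frac{-320 + 2 D}{14 + A}$)
$W{\left(c \right)} = c^{2} - 198 c$
$\frac{485637 + W{\left(685 \right)}}{-365951 + E{\left(-701,-435 \right)}} = \frac{485637 + 685 \left(-198 + 685\right)}{-365951 + \frac{2 \left(-160 - 435\right)}{14 - 701}} = \frac{485637 + 685 \cdot 487}{-365951 + 2 \frac{1}{-687} \left(-595\right)} = \frac{485637 + 333595}{-365951 + 2 \left(- \frac{1}{687}\right) \left(-595\right)} = \frac{819232}{-365951 + \frac{1190}{687}} = \frac{819232}{- \frac{251407147}{687}} = 819232 \left(- \frac{687}{251407147}\right) = - \frac{562812384}{251407147}$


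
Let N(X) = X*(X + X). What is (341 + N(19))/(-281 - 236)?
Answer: -1063/517 ≈ -2.0561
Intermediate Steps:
N(X) = 2*X**2 (N(X) = X*(2*X) = 2*X**2)
(341 + N(19))/(-281 - 236) = (341 + 2*19**2)/(-281 - 236) = (341 + 2*361)/(-517) = (341 + 722)*(-1/517) = 1063*(-1/517) = -1063/517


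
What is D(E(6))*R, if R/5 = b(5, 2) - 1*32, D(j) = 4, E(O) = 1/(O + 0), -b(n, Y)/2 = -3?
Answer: -520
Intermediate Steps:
b(n, Y) = 6 (b(n, Y) = -2*(-3) = 6)
E(O) = 1/O
R = -130 (R = 5*(6 - 1*32) = 5*(6 - 32) = 5*(-26) = -130)
D(E(6))*R = 4*(-130) = -520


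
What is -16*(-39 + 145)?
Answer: -1696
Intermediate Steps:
-16*(-39 + 145) = -16*106 = -1696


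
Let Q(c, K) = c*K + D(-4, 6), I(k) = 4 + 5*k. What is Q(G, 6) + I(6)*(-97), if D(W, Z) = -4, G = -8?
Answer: -3350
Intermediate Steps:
Q(c, K) = -4 + K*c (Q(c, K) = c*K - 4 = K*c - 4 = -4 + K*c)
Q(G, 6) + I(6)*(-97) = (-4 + 6*(-8)) + (4 + 5*6)*(-97) = (-4 - 48) + (4 + 30)*(-97) = -52 + 34*(-97) = -52 - 3298 = -3350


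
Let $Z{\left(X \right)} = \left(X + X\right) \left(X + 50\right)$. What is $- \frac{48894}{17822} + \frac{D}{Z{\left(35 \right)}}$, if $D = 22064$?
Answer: $\frac{3653761}{3787175} \approx 0.96477$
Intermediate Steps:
$Z{\left(X \right)} = 2 X \left(50 + X\right)$
$- \frac{48894}{17822} + \frac{D}{Z{\left(35 \right)}} = - \frac{48894}{17822} + \frac{22064}{2 \cdot 35 \left(50 + 35\right)} = \left(-48894\right) \frac{1}{17822} + \frac{22064}{2 \cdot 35 \cdot 85} = - \frac{24447}{8911} + \frac{22064}{5950} = - \frac{24447}{8911} + 22064 \cdot \frac{1}{5950} = - \frac{24447}{8911} + \frac{1576}{425} = \frac{3653761}{3787175}$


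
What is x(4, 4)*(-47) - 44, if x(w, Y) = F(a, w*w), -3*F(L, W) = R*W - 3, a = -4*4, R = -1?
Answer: -1025/3 ≈ -341.67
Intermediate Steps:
a = -16
F(L, W) = 1 + W/3 (F(L, W) = -(-W - 3)/3 = -(-3 - W)/3 = 1 + W/3)
x(w, Y) = 1 + w²/3 (x(w, Y) = 1 + (w*w)/3 = 1 + w²/3)
x(4, 4)*(-47) - 44 = (1 + (⅓)*4²)*(-47) - 44 = (1 + (⅓)*16)*(-47) - 44 = (1 + 16/3)*(-47) - 44 = (19/3)*(-47) - 44 = -893/3 - 44 = -1025/3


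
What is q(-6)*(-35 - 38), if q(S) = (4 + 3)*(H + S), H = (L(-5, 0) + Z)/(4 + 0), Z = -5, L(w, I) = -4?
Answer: 16863/4 ≈ 4215.8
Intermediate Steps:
H = -9/4 (H = (-4 - 5)/(4 + 0) = -9/4 ≈ -2.2500)
q(S) = -63/4 + 7*S (q(S) = (4 + 3)*(-9/4 + S) = 7*(-9/4 + S) = -63/4 + 7*S)
q(-6)*(-35 - 38) = (-63/4 + 7*(-6))*(-35 - 38) = (-63/4 - 42)*(-73) = -231/4*(-73) = 16863/4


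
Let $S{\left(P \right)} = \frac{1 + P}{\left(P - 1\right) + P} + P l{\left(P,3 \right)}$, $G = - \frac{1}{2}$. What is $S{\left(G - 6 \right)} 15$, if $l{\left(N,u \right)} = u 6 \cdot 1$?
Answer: $- \frac{48975}{28} \approx -1749.1$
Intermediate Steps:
$G = - \frac{1}{2}$ ($G = \left(-1\right) \frac{1}{2} = - \frac{1}{2} \approx -0.5$)
$l{\left(N,u \right)} = 6 u$ ($l{\left(N,u \right)} = 6 u 1 = 6 u$)
$S{\left(P \right)} = 18 P + \frac{1 + P}{-1 + 2 P}$ ($S{\left(P \right)} = \frac{1 + P}{\left(P - 1\right) + P} + P 6 \cdot 3 = \frac{1 + P}{\left(P - 1\right) + P} + P 18 = \frac{1 + P}{\left(-1 + P\right) + P} + 18 P = \frac{1 + P}{-1 + 2 P} + 18 P = 18 P + \frac{1 + P}{-1 + 2 P}$)
$S{\left(G - 6 \right)} 15 = \frac{1 - 17 \left(- \frac{1}{2} - 6\right) + 36 \left(- \frac{1}{2} - 6\right)^{2}}{-1 + 2 \left(- \frac{1}{2} - 6\right)} 15 = \frac{1 - - \frac{221}{2} + 36 \left(- \frac{13}{2}\right)^{2}}{-1 + 2 \left(- \frac{13}{2}\right)} 15 = \frac{1 + \frac{221}{2} + 36 \cdot \frac{169}{4}}{-1 - 13} \cdot 15 = \frac{1 + \frac{221}{2} + 1521}{-14} \cdot 15 = \left(- \frac{1}{14}\right) \frac{3265}{2} \cdot 15 = \left(- \frac{3265}{28}\right) 15 = - \frac{48975}{28}$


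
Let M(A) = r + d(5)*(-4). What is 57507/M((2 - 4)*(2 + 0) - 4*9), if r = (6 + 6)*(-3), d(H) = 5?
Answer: -57507/56 ≈ -1026.9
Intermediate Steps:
r = -36 (r = 12*(-3) = -36)
M(A) = -56 (M(A) = -36 + 5*(-4) = -36 - 20 = -56)
57507/M((2 - 4)*(2 + 0) - 4*9) = 57507/(-56) = 57507*(-1/56) = -57507/56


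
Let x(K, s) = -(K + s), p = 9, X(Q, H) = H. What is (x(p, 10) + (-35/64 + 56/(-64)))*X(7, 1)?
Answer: -1307/64 ≈ -20.422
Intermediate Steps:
x(K, s) = -K - s
(x(p, 10) + (-35/64 + 56/(-64)))*X(7, 1) = ((-1*9 - 1*10) + (-35/64 + 56/(-64)))*1 = ((-9 - 10) + (-35*1/64 + 56*(-1/64)))*1 = (-19 + (-35/64 - 7/8))*1 = (-19 - 91/64)*1 = -1307/64*1 = -1307/64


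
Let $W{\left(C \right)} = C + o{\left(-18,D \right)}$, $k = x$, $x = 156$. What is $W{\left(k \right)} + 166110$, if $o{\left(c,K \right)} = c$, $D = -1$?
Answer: $166248$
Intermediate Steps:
$k = 156$
$W{\left(C \right)} = -18 + C$ ($W{\left(C \right)} = C - 18 = -18 + C$)
$W{\left(k \right)} + 166110 = \left(-18 + 156\right) + 166110 = 138 + 166110 = 166248$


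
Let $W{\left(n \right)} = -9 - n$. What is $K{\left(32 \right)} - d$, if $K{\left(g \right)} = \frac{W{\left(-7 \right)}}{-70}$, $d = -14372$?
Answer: $\frac{503021}{35} \approx 14372.0$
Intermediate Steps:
$K{\left(g \right)} = \frac{1}{35}$ ($K{\left(g \right)} = \frac{-9 - -7}{-70} = \left(-9 + 7\right) \left(- \frac{1}{70}\right) = \left(-2\right) \left(- \frac{1}{70}\right) = \frac{1}{35}$)
$K{\left(32 \right)} - d = \frac{1}{35} - -14372 = \frac{1}{35} + 14372 = \frac{503021}{35}$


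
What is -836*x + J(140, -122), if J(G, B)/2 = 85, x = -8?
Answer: 6858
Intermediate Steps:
J(G, B) = 170 (J(G, B) = 2*85 = 170)
-836*x + J(140, -122) = -836*(-8) + 170 = 6688 + 170 = 6858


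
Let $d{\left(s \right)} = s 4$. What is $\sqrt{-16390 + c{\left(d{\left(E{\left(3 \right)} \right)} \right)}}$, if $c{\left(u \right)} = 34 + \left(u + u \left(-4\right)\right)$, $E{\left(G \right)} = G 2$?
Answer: $74 i \sqrt{3} \approx 128.17 i$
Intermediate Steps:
$E{\left(G \right)} = 2 G$
$d{\left(s \right)} = 4 s$
$c{\left(u \right)} = 34 - 3 u$ ($c{\left(u \right)} = 34 + \left(u - 4 u\right) = 34 - 3 u$)
$\sqrt{-16390 + c{\left(d{\left(E{\left(3 \right)} \right)} \right)}} = \sqrt{-16390 + \left(34 - 3 \cdot 4 \cdot 2 \cdot 3\right)} = \sqrt{-16390 + \left(34 - 3 \cdot 4 \cdot 6\right)} = \sqrt{-16390 + \left(34 - 72\right)} = \sqrt{-16390 - 38} = \sqrt{-16428} = 74 i \sqrt{3}$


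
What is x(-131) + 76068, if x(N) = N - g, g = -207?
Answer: 76144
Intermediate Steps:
x(N) = 207 + N (x(N) = N - 1*(-207) = N + 207 = 207 + N)
x(-131) + 76068 = (207 - 131) + 76068 = 76 + 76068 = 76144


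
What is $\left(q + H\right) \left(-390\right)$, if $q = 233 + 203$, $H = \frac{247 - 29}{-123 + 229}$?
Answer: $- \frac{9054630}{53} \approx -1.7084 \cdot 10^{5}$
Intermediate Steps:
$H = \frac{109}{53}$ ($H = \frac{218}{106} = 218 \cdot \frac{1}{106} = \frac{109}{53} \approx 2.0566$)
$q = 436$
$\left(q + H\right) \left(-390\right) = \left(436 + \frac{109}{53}\right) \left(-390\right) = \frac{23217}{53} \left(-390\right) = - \frac{9054630}{53}$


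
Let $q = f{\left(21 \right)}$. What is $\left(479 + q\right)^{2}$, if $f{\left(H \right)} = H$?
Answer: $250000$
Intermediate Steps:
$q = 21$
$\left(479 + q\right)^{2} = \left(479 + 21\right)^{2} = 500^{2} = 250000$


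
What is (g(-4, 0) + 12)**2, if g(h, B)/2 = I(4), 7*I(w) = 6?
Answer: 9216/49 ≈ 188.08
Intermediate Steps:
I(w) = 6/7 (I(w) = (1/7)*6 = 6/7)
g(h, B) = 12/7 (g(h, B) = 2*(6/7) = 12/7)
(g(-4, 0) + 12)**2 = (12/7 + 12)**2 = (96/7)**2 = 9216/49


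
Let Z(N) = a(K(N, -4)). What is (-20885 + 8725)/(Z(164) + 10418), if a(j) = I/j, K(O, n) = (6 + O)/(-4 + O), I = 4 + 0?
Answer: -20672/17717 ≈ -1.1668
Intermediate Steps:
I = 4
K(O, n) = (6 + O)/(-4 + O)
a(j) = 4/j
Z(N) = 4*(-4 + N)/(6 + N) (Z(N) = 4/(((6 + N)/(-4 + N))) = 4*((-4 + N)/(6 + N)) = 4*(-4 + N)/(6 + N))
(-20885 + 8725)/(Z(164) + 10418) = (-20885 + 8725)/(4*(-4 + 164)/(6 + 164) + 10418) = -12160/(4*160/170 + 10418) = -12160/(4*(1/170)*160 + 10418) = -12160/(64/17 + 10418) = -12160/177170/17 = -12160*17/177170 = -20672/17717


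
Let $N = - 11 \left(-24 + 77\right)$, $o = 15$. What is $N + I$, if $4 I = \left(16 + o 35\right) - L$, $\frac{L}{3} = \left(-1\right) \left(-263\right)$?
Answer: $-645$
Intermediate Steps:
$L = 789$ ($L = 3 \left(\left(-1\right) \left(-263\right)\right) = 3 \cdot 263 = 789$)
$N = -583$ ($N = \left(-11\right) 53 = -583$)
$I = -62$ ($I = \frac{\left(16 + 15 \cdot 35\right) - 789}{4} = \frac{\left(16 + 525\right) - 789}{4} = \frac{541 - 789}{4} = \frac{1}{4} \left(-248\right) = -62$)
$N + I = -583 - 62 = -645$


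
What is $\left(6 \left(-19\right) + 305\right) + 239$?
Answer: $430$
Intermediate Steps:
$\left(6 \left(-19\right) + 305\right) + 239 = \left(-114 + 305\right) + 239 = 191 + 239 = 430$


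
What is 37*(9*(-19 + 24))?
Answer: 1665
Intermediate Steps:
37*(9*(-19 + 24)) = 37*(9*5) = 37*45 = 1665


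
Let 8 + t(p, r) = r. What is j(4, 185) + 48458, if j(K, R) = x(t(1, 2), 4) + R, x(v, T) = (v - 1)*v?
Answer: 48685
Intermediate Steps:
t(p, r) = -8 + r
x(v, T) = v*(-1 + v) (x(v, T) = (-1 + v)*v = v*(-1 + v))
j(K, R) = 42 + R (j(K, R) = (-8 + 2)*(-1 + (-8 + 2)) + R = -6*(-1 - 6) + R = -6*(-7) + R = 42 + R)
j(4, 185) + 48458 = (42 + 185) + 48458 = 227 + 48458 = 48685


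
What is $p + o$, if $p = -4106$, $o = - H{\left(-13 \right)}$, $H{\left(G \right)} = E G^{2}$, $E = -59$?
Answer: $5865$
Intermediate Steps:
$H{\left(G \right)} = - 59 G^{2}$
$o = 9971$ ($o = - \left(-59\right) \left(-13\right)^{2} = - \left(-59\right) 169 = \left(-1\right) \left(-9971\right) = 9971$)
$p + o = -4106 + 9971 = 5865$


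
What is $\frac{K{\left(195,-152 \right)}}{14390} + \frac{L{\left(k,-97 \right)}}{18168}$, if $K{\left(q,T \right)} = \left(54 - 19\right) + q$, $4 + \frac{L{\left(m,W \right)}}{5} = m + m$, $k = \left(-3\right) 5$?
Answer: $\frac{86617}{13071876} \approx 0.0066262$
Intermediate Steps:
$k = -15$
$L{\left(m,W \right)} = -20 + 10 m$ ($L{\left(m,W \right)} = -20 + 5 \left(m + m\right) = -20 + 5 \cdot 2 m = -20 + 10 m$)
$K{\left(q,T \right)} = 35 + q$
$\frac{K{\left(195,-152 \right)}}{14390} + \frac{L{\left(k,-97 \right)}}{18168} = \frac{35 + 195}{14390} + \frac{-20 + 10 \left(-15\right)}{18168} = 230 \cdot \frac{1}{14390} + \left(-20 - 150\right) \frac{1}{18168} = \frac{23}{1439} - \frac{85}{9084} = \frac{86617}{13071876}$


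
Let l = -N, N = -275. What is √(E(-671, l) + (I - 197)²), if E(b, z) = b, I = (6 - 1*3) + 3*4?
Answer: √32453 ≈ 180.15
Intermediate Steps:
I = 15 (I = (6 - 3) + 12 = 3 + 12 = 15)
l = 275 (l = -1*(-275) = 275)
√(E(-671, l) + (I - 197)²) = √(-671 + (15 - 197)²) = √(-671 + (-182)²) = √(-671 + 33124) = √32453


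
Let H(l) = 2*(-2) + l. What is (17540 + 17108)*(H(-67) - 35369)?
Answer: -1227925120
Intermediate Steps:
H(l) = -4 + l
(17540 + 17108)*(H(-67) - 35369) = (17540 + 17108)*((-4 - 67) - 35369) = 34648*(-71 - 35369) = 34648*(-35440) = -1227925120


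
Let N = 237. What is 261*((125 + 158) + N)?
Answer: 135720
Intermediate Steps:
261*((125 + 158) + N) = 261*((125 + 158) + 237) = 261*(283 + 237) = 261*520 = 135720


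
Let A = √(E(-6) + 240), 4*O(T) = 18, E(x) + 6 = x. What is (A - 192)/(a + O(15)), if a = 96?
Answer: -128/67 + 4*√57/201 ≈ -1.7602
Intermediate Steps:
E(x) = -6 + x
O(T) = 9/2 (O(T) = (¼)*18 = 9/2)
A = 2*√57 (A = √((-6 - 6) + 240) = √(-12 + 240) = √228 = 2*√57 ≈ 15.100)
(A - 192)/(a + O(15)) = (2*√57 - 192)/(96 + 9/2) = (-192 + 2*√57)/(201/2) = (-192 + 2*√57)*(2/201) = -128/67 + 4*√57/201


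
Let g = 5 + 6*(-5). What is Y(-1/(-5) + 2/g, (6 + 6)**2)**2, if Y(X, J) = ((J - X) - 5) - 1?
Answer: 11881809/625 ≈ 19011.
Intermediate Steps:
g = -25 (g = 5 - 30 = -25)
Y(X, J) = -6 + J - X (Y(X, J) = (-5 + J - X) - 1 = -6 + J - X)
Y(-1/(-5) + 2/g, (6 + 6)**2)**2 = (-6 + (6 + 6)**2 - (-1/(-5) + 2/(-25)))**2 = (-6 + 12**2 - (-1*(-1/5) + 2*(-1/25)))**2 = (-6 + 144 - (1/5 - 2/25))**2 = (-6 + 144 - 1*3/25)**2 = (-6 + 144 - 3/25)**2 = (3447/25)**2 = 11881809/625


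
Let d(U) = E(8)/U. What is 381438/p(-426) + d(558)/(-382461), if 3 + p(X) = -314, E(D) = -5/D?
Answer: -651231349408367/541215971568 ≈ -1203.3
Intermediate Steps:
d(U) = -5/(8*U) (d(U) = (-5/8)/U = (-5*⅛)/U = -5/(8*U))
p(X) = -317 (p(X) = -3 - 314 = -317)
381438/p(-426) + d(558)/(-382461) = 381438/(-317) - 5/8/558/(-382461) = 381438*(-1/317) - 5/8*1/558*(-1/382461) = -381438/317 - 5/4464*(-1/382461) = -381438/317 + 5/1707305904 = -651231349408367/541215971568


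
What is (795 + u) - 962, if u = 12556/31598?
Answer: -2632155/15799 ≈ -166.60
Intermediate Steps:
u = 6278/15799 (u = 12556*(1/31598) = 6278/15799 ≈ 0.39737)
(795 + u) - 962 = (795 + 6278/15799) - 962 = 12566483/15799 - 962 = -2632155/15799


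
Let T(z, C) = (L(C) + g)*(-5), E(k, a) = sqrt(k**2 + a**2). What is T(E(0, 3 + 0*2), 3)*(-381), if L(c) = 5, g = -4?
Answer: 1905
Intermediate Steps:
E(k, a) = sqrt(a**2 + k**2)
T(z, C) = -5 (T(z, C) = (5 - 4)*(-5) = 1*(-5) = -5)
T(E(0, 3 + 0*2), 3)*(-381) = -5*(-381) = 1905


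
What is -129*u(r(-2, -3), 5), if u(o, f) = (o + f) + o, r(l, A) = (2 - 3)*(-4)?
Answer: -1677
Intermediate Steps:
r(l, A) = 4 (r(l, A) = -1*(-4) = 4)
u(o, f) = f + 2*o (u(o, f) = (f + o) + o = f + 2*o)
-129*u(r(-2, -3), 5) = -129*(5 + 2*4) = -129*(5 + 8) = -129*13 = -1677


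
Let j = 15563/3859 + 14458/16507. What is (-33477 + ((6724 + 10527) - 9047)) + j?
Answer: -94681786658/3747089 ≈ -25268.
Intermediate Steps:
j = 18393639/3747089 (j = 15563*(1/3859) + 14458*(1/16507) = 15563/3859 + 14458/16507 = 18393639/3747089 ≈ 4.9088)
(-33477 + ((6724 + 10527) - 9047)) + j = (-33477 + ((6724 + 10527) - 9047)) + 18393639/3747089 = (-33477 + (17251 - 9047)) + 18393639/3747089 = (-33477 + 8204) + 18393639/3747089 = -25273 + 18393639/3747089 = -94681786658/3747089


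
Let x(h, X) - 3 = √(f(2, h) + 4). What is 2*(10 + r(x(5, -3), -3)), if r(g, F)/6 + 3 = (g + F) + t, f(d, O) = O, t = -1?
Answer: 8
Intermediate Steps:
x(h, X) = 3 + √(4 + h) (x(h, X) = 3 + √(h + 4) = 3 + √(4 + h))
r(g, F) = -24 + 6*F + 6*g (r(g, F) = -18 + 6*((g + F) - 1) = -18 + 6*((F + g) - 1) = -18 + 6*(-1 + F + g) = -18 + (-6 + 6*F + 6*g) = -24 + 6*F + 6*g)
2*(10 + r(x(5, -3), -3)) = 2*(10 + (-24 + 6*(-3) + 6*(3 + √(4 + 5)))) = 2*(10 + (-24 - 18 + 6*(3 + √9))) = 2*(10 + (-24 - 18 + 6*(3 + 3))) = 2*(10 + (-24 - 18 + 6*6)) = 2*(10 + (-24 - 18 + 36)) = 2*(10 - 6) = 2*4 = 8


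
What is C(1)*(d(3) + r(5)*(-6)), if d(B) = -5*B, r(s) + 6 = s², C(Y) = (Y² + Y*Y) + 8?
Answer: -1290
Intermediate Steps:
C(Y) = 8 + 2*Y² (C(Y) = (Y² + Y²) + 8 = 2*Y² + 8 = 8 + 2*Y²)
r(s) = -6 + s²
C(1)*(d(3) + r(5)*(-6)) = (8 + 2*1²)*(-5*3 + (-6 + 5²)*(-6)) = (8 + 2*1)*(-15 + (-6 + 25)*(-6)) = (8 + 2)*(-15 + 19*(-6)) = 10*(-15 - 114) = 10*(-129) = -1290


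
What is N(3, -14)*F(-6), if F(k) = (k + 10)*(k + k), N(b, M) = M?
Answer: 672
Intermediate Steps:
F(k) = 2*k*(10 + k) (F(k) = (10 + k)*(2*k) = 2*k*(10 + k))
N(3, -14)*F(-6) = -28*(-6)*(10 - 6) = -28*(-6)*4 = -14*(-48) = 672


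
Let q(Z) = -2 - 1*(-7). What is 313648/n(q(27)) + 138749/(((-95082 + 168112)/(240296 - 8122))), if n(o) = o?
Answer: 18397526507/36515 ≈ 5.0384e+5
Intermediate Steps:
q(Z) = 5 (q(Z) = -2 + 7 = 5)
313648/n(q(27)) + 138749/(((-95082 + 168112)/(240296 - 8122))) = 313648/5 + 138749/(((-95082 + 168112)/(240296 - 8122))) = 313648*(⅕) + 138749/((73030/232174)) = 313648/5 + 138749/((73030*(1/232174))) = 313648/5 + 138749/(36515/116087) = 313648/5 + 138749*(116087/36515) = 313648/5 + 16106955163/36515 = 18397526507/36515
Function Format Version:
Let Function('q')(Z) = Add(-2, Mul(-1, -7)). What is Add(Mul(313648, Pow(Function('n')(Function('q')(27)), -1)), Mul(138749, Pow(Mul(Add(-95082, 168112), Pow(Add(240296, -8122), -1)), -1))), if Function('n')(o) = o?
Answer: Rational(18397526507, 36515) ≈ 5.0384e+5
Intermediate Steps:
Function('q')(Z) = 5 (Function('q')(Z) = Add(-2, 7) = 5)
Add(Mul(313648, Pow(Function('n')(Function('q')(27)), -1)), Mul(138749, Pow(Mul(Add(-95082, 168112), Pow(Add(240296, -8122), -1)), -1))) = Add(Mul(313648, Pow(5, -1)), Mul(138749, Pow(Mul(Add(-95082, 168112), Pow(Add(240296, -8122), -1)), -1))) = Add(Mul(313648, Rational(1, 5)), Mul(138749, Pow(Mul(73030, Pow(232174, -1)), -1))) = Add(Rational(313648, 5), Mul(138749, Pow(Mul(73030, Rational(1, 232174)), -1))) = Add(Rational(313648, 5), Mul(138749, Pow(Rational(36515, 116087), -1))) = Add(Rational(313648, 5), Mul(138749, Rational(116087, 36515))) = Add(Rational(313648, 5), Rational(16106955163, 36515)) = Rational(18397526507, 36515)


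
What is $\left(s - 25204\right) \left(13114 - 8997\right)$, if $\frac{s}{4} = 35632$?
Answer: $483022908$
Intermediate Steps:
$s = 142528$ ($s = 4 \cdot 35632 = 142528$)
$\left(s - 25204\right) \left(13114 - 8997\right) = \left(142528 - 25204\right) \left(13114 - 8997\right) = 117324 \cdot 4117 = 483022908$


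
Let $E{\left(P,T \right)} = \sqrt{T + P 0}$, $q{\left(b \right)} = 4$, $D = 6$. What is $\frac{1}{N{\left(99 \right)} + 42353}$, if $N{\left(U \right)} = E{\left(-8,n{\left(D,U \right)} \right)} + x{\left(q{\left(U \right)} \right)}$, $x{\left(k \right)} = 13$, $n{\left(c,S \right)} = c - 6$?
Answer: $\frac{1}{42366} \approx 2.3604 \cdot 10^{-5}$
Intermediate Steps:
$n{\left(c,S \right)} = -6 + c$ ($n{\left(c,S \right)} = c - 6 = -6 + c$)
$E{\left(P,T \right)} = \sqrt{T}$ ($E{\left(P,T \right)} = \sqrt{T + 0} = \sqrt{T}$)
$N{\left(U \right)} = 13$ ($N{\left(U \right)} = \sqrt{-6 + 6} + 13 = \sqrt{0} + 13 = 0 + 13 = 13$)
$\frac{1}{N{\left(99 \right)} + 42353} = \frac{1}{13 + 42353} = \frac{1}{42366}$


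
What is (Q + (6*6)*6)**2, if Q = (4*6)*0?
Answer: 46656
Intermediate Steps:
Q = 0 (Q = 24*0 = 0)
(Q + (6*6)*6)**2 = (0 + (6*6)*6)**2 = (0 + 36*6)**2 = (0 + 216)**2 = 216**2 = 46656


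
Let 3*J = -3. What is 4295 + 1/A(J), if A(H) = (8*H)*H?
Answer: 34361/8 ≈ 4295.1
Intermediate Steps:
J = -1 (J = (1/3)*(-3) = -1)
A(H) = 8*H**2
4295 + 1/A(J) = 4295 + 1/(8*(-1)**2) = 4295 + 1/(8*1) = 4295 + 1/8 = 34361/8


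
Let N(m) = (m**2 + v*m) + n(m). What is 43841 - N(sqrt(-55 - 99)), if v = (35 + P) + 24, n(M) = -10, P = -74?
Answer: 44005 + 15*I*sqrt(154) ≈ 44005.0 + 186.15*I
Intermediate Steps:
v = -15 (v = (35 - 74) + 24 = -39 + 24 = -15)
N(m) = -10 + m**2 - 15*m (N(m) = (m**2 - 15*m) - 10 = -10 + m**2 - 15*m)
43841 - N(sqrt(-55 - 99)) = 43841 - (-10 + (sqrt(-55 - 99))**2 - 15*sqrt(-55 - 99)) = 43841 - (-10 + (sqrt(-154))**2 - 15*I*sqrt(154)) = 43841 - (-10 + (I*sqrt(154))**2 - 15*I*sqrt(154)) = 43841 - (-10 - 154 - 15*I*sqrt(154)) = 43841 - (-164 - 15*I*sqrt(154)) = 43841 + (164 + 15*I*sqrt(154)) = 44005 + 15*I*sqrt(154)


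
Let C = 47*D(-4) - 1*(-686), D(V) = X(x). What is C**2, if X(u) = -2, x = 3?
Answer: 350464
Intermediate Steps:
D(V) = -2
C = 592 (C = 47*(-2) - 1*(-686) = -94 + 686 = 592)
C**2 = 592**2 = 350464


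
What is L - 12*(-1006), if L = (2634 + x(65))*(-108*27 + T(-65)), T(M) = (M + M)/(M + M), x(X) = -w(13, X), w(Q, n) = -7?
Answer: -7686443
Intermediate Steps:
x(X) = 7 (x(X) = -1*(-7) = 7)
T(M) = 1 (T(M) = (2*M)/((2*M)) = (2*M)*(1/(2*M)) = 1)
L = -7698515 (L = (2634 + 7)*(-108*27 + 1) = 2641*(-2916 + 1) = 2641*(-2915) = -7698515)
L - 12*(-1006) = -7698515 - 12*(-1006) = -7698515 - 1*(-12072) = -7698515 + 12072 = -7686443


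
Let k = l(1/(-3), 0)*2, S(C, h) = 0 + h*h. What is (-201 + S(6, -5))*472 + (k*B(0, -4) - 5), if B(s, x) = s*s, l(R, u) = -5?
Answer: -83077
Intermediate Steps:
S(C, h) = h² (S(C, h) = 0 + h² = h²)
B(s, x) = s²
k = -10 (k = -5*2 = -10)
(-201 + S(6, -5))*472 + (k*B(0, -4) - 5) = (-201 + (-5)²)*472 + (-10*0² - 5) = (-201 + 25)*472 + (-10*0 - 5) = -176*472 + (0 - 5) = -83072 - 5 = -83077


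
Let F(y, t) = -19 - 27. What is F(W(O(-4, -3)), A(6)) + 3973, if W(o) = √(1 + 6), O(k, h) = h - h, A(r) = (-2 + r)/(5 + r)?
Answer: 3927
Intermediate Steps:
A(r) = (-2 + r)/(5 + r)
O(k, h) = 0
W(o) = √7
F(y, t) = -46
F(W(O(-4, -3)), A(6)) + 3973 = -46 + 3973 = 3927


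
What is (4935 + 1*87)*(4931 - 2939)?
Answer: 10003824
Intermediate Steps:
(4935 + 1*87)*(4931 - 2939) = (4935 + 87)*1992 = 5022*1992 = 10003824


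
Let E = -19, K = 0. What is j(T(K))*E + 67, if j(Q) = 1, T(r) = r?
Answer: 48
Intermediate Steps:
j(T(K))*E + 67 = 1*(-19) + 67 = -19 + 67 = 48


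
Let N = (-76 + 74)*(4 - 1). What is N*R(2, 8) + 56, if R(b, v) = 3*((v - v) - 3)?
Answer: 110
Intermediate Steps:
N = -6 (N = -2*3 = -6)
R(b, v) = -9 (R(b, v) = 3*(0 - 3) = 3*(-3) = -9)
N*R(2, 8) + 56 = -6*(-9) + 56 = 54 + 56 = 110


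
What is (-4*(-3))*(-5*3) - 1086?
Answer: -1266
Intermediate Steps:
(-4*(-3))*(-5*3) - 1086 = 12*(-15) - 1086 = -180 - 1086 = -1266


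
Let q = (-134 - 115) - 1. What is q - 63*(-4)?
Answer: 2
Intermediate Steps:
q = -250 (q = -249 - 1 = -250)
q - 63*(-4) = -250 - 63*(-4) = -250 + 252 = 2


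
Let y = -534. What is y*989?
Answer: -528126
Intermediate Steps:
y*989 = -534*989 = -528126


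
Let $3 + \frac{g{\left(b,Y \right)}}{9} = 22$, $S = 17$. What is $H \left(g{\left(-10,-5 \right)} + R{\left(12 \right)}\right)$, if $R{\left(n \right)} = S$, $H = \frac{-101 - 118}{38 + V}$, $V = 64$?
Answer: $- \frac{6862}{17} \approx -403.65$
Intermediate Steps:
$H = - \frac{73}{34}$ ($H = \frac{-101 - 118}{38 + 64} = - \frac{219}{102} = \left(-219\right) \frac{1}{102} = - \frac{73}{34} \approx -2.1471$)
$g{\left(b,Y \right)} = 171$ ($g{\left(b,Y \right)} = -27 + 9 \cdot 22 = -27 + 198 = 171$)
$R{\left(n \right)} = 17$
$H \left(g{\left(-10,-5 \right)} + R{\left(12 \right)}\right) = - \frac{73 \left(171 + 17\right)}{34} = \left(- \frac{73}{34}\right) 188 = - \frac{6862}{17}$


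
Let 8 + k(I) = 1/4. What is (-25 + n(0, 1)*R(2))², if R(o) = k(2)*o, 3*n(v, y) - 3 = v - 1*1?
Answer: 11236/9 ≈ 1248.4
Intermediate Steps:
k(I) = -31/4 (k(I) = -8 + 1/4 = -8 + 1*(¼) = -8 + ¼ = -31/4)
n(v, y) = ⅔ + v/3 (n(v, y) = 1 + (v - 1*1)/3 = 1 + (v - 1)/3 = 1 + (-1 + v)/3 = 1 + (-⅓ + v/3) = ⅔ + v/3)
R(o) = -31*o/4
(-25 + n(0, 1)*R(2))² = (-25 + (⅔ + (⅓)*0)*(-31/4*2))² = (-25 + (⅔ + 0)*(-31/2))² = (-25 + (⅔)*(-31/2))² = (-25 - 31/3)² = (-106/3)² = 11236/9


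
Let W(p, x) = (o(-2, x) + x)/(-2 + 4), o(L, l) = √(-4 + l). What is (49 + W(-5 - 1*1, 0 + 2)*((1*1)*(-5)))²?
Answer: 3847/2 - 220*I*√2 ≈ 1923.5 - 311.13*I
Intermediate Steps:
W(p, x) = x/2 + √(-4 + x)/2 (W(p, x) = (√(-4 + x) + x)/(-2 + 4) = (x + √(-4 + x))/2 = (x + √(-4 + x))*(½) = x/2 + √(-4 + x)/2)
(49 + W(-5 - 1*1, 0 + 2)*((1*1)*(-5)))² = (49 + ((0 + 2)/2 + √(-4 + (0 + 2))/2)*((1*1)*(-5)))² = (49 + ((½)*2 + √(-4 + 2)/2)*(1*(-5)))² = (49 + (1 + √(-2)/2)*(-5))² = (49 + (1 + (I*√2)/2)*(-5))² = (49 + (1 + I*√2/2)*(-5))² = (49 + (-5 - 5*I*√2/2))² = (44 - 5*I*√2/2)²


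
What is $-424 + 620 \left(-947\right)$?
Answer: $-587564$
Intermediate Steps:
$-424 + 620 \left(-947\right) = -424 - 587140 = -587564$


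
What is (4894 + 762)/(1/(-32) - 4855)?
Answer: -180992/155361 ≈ -1.1650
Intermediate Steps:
(4894 + 762)/(1/(-32) - 4855) = 5656/(-1/32 - 4855) = 5656/(-155361/32) = 5656*(-32/155361) = -180992/155361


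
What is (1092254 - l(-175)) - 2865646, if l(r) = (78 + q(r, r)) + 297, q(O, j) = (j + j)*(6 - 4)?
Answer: -1773067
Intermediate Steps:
q(O, j) = 4*j (q(O, j) = (2*j)*2 = 4*j)
l(r) = 375 + 4*r (l(r) = (78 + 4*r) + 297 = 375 + 4*r)
(1092254 - l(-175)) - 2865646 = (1092254 - (375 + 4*(-175))) - 2865646 = (1092254 - (375 - 700)) - 2865646 = (1092254 - 1*(-325)) - 2865646 = (1092254 + 325) - 2865646 = 1092579 - 2865646 = -1773067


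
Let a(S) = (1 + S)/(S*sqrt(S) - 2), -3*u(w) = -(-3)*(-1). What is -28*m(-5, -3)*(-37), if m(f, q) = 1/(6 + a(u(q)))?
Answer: 259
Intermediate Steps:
u(w) = 1 (u(w) = -(-1)*(-1*(-1)) = -(-1) = -1/3*(-3) = 1)
a(S) = (1 + S)/(-2 + S**(3/2)) (a(S) = (1 + S)/(S**(3/2) - 2) = (1 + S)/(-2 + S**(3/2)))
m(f, q) = 1/4 (m(f, q) = 1/(6 + (1 + 1)/(-2 + 1**(3/2))) = 1/(6 + 2/(-2 + 1)) = 1/(6 + 2/(-1)) = 1/(6 - 1*2) = 1/(6 - 2) = 1/4)
-28*m(-5, -3)*(-37) = -28*1/4*(-37) = -7*(-37) = 259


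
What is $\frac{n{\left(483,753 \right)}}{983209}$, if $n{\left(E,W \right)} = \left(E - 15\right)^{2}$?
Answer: $\frac{219024}{983209} \approx 0.22276$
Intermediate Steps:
$n{\left(E,W \right)} = \left(-15 + E\right)^{2}$
$\frac{n{\left(483,753 \right)}}{983209} = \frac{\left(-15 + 483\right)^{2}}{983209} = 468^{2} \cdot \frac{1}{983209} = 219024 \cdot \frac{1}{983209} = \frac{219024}{983209}$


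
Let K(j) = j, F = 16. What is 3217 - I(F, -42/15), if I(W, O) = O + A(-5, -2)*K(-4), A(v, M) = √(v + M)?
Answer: 16099/5 + 4*I*√7 ≈ 3219.8 + 10.583*I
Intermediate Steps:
A(v, M) = √(M + v)
I(W, O) = O - 4*I*√7 (I(W, O) = O + √(-2 - 5)*(-4) = O + √(-7)*(-4) = O + (I*√7)*(-4) = O - 4*I*√7)
3217 - I(F, -42/15) = 3217 - (-42/15 - 4*I*√7) = 3217 - (-42*1/15 - 4*I*√7) = 3217 - (-14/5 - 4*I*√7) = 3217 + (14/5 + 4*I*√7) = 16099/5 + 4*I*√7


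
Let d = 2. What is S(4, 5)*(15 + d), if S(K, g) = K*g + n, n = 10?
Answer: 510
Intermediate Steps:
S(K, g) = 10 + K*g (S(K, g) = K*g + 10 = 10 + K*g)
S(4, 5)*(15 + d) = (10 + 4*5)*(15 + 2) = (10 + 20)*17 = 30*17 = 510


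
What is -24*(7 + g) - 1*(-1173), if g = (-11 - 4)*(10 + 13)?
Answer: 9285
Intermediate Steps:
g = -345 (g = -15*23 = -345)
-24*(7 + g) - 1*(-1173) = -24*(7 - 345) - 1*(-1173) = -24*(-338) + 1173 = 8112 + 1173 = 9285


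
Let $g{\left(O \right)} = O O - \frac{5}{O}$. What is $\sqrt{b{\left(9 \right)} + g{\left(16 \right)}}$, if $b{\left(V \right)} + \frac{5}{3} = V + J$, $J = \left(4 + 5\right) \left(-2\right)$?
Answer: $\frac{\sqrt{35283}}{12} \approx 15.653$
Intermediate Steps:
$J = -18$ ($J = 9 \left(-2\right) = -18$)
$b{\left(V \right)} = - \frac{59}{3} + V$ ($b{\left(V \right)} = - \frac{5}{3} + \left(V - 18\right) = - \frac{5}{3} + \left(-18 + V\right) = - \frac{59}{3} + V$)
$g{\left(O \right)} = O^{2} - \frac{5}{O}$
$\sqrt{b{\left(9 \right)} + g{\left(16 \right)}} = \sqrt{\left(- \frac{59}{3} + 9\right) + \frac{-5 + 16^{3}}{16}} = \sqrt{- \frac{32}{3} + \frac{-5 + 4096}{16}} = \sqrt{- \frac{32}{3} + \frac{1}{16} \cdot 4091} = \sqrt{- \frac{32}{3} + \frac{4091}{16}} = \sqrt{\frac{11761}{48}} = \frac{\sqrt{35283}}{12}$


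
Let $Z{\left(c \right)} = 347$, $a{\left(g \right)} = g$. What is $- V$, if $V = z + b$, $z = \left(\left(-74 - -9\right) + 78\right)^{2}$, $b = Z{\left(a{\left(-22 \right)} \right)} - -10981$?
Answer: $-11497$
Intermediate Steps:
$b = 11328$ ($b = 347 - -10981 = 347 + 10981 = 11328$)
$z = 169$ ($z = \left(\left(-74 + \left(-9 + 18\right)\right) + 78\right)^{2} = \left(\left(-74 + 9\right) + 78\right)^{2} = \left(-65 + 78\right)^{2} = 13^{2} = 169$)
$V = 11497$ ($V = 169 + 11328 = 11497$)
$- V = \left(-1\right) 11497 = -11497$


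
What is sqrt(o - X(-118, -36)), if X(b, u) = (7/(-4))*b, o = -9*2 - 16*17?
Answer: I*sqrt(1986)/2 ≈ 22.282*I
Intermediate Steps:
o = -290 (o = -18 - 272 = -290)
X(b, u) = -7*b/4 (X(b, u) = (7*(-1/4))*b = -7*b/4)
sqrt(o - X(-118, -36)) = sqrt(-290 - (-7)*(-118)/4) = sqrt(-290 - 1*413/2) = sqrt(-290 - 413/2) = sqrt(-993/2) = I*sqrt(1986)/2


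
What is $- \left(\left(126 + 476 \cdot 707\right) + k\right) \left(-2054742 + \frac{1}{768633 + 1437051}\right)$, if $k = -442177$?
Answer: $- \frac{159407959672205171}{735228} \approx -2.1681 \cdot 10^{11}$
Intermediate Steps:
$- \left(\left(126 + 476 \cdot 707\right) + k\right) \left(-2054742 + \frac{1}{768633 + 1437051}\right) = - \left(\left(126 + 476 \cdot 707\right) - 442177\right) \left(-2054742 + \frac{1}{768633 + 1437051}\right) = - \left(\left(126 + 336532\right) - 442177\right) \left(-2054742 + \frac{1}{2205684}\right) = - \left(336658 - 442177\right) \left(-2054742 + \frac{1}{2205684}\right) = - \frac{\left(-105519\right) \left(-4532111553527\right)}{2205684} = \left(-1\right) \frac{159407959672205171}{735228} = - \frac{159407959672205171}{735228}$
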